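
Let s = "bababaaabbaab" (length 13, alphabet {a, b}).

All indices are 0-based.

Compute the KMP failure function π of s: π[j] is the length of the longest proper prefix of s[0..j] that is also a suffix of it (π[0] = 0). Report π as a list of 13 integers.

[0, 0, 1, 2, 3, 4, 0, 0, 1, 1, 2, 0, 1]

π[0] = 0
j=1 s[j]='a': π[1]=0 (border '')
j=2 s[j]='b': π[2]=1 (border 'b')
j=3 s[j]='a': π[3]=2 (border 'ba')
j=4 s[j]='b': π[4]=3 (border 'bab')
j=5 s[j]='a': π[5]=4 (border 'baba')
j=6 s[j]='a': k: 4→2→0; π[6]=0 (border '')
j=7 s[j]='a': π[7]=0 (border '')
j=8 s[j]='b': π[8]=1 (border 'b')
j=9 s[j]='b': k: 1→0; π[9]=1 (border 'b')
j=10 s[j]='a': π[10]=2 (border 'ba')
j=11 s[j]='a': k: 2→0; π[11]=0 (border '')
j=12 s[j]='b': π[12]=1 (border 'b')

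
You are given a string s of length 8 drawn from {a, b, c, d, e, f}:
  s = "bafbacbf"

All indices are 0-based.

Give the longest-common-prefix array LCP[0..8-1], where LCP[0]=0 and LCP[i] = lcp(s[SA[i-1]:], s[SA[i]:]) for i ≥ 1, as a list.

[0, 1, 0, 2, 1, 0, 0, 1]

sorted suffixes:
  #0 SA[0]=4  'acbf'
  #1 SA[1]=1  'afbacbf'
  #2 SA[2]=3  'bacbf'
  #3 SA[3]=0  'bafbacbf'
  #4 SA[4]=6  'bf'
  #5 SA[5]=5  'cbf'
  #6 SA[6]=7  'f'
  #7 SA[7]=2  'fbacbf'

SA = [4, 1, 3, 0, 6, 5, 7, 2]
rank  pair      lcp
   1  s[4:],s[1:]  1  'a'
   2  s[1:],s[3:]  0  ''
   3  s[3:],s[0:]  2  'ba'
   4  s[0:],s[6:]  1  'b'
   5  s[6:],s[5:]  0  ''
   6  s[5:],s[7:]  0  ''
   7  s[7:],s[2:]  1  'f'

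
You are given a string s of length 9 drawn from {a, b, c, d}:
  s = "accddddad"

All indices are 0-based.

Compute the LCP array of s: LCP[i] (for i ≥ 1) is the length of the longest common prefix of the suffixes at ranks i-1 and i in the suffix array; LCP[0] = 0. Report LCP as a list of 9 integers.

[0, 1, 0, 1, 0, 1, 1, 2, 3]

sorted suffixes:
  #0 SA[0]=0  'accddddad'
  #1 SA[1]=7  'ad'
  #2 SA[2]=1  'ccddddad'
  #3 SA[3]=2  'cddddad'
  #4 SA[4]=8  'd'
  #5 SA[5]=6  'dad'
  #6 SA[6]=5  'ddad'
  #7 SA[7]=4  'dddad'
  #8 SA[8]=3  'ddddad'

SA = [0, 7, 1, 2, 8, 6, 5, 4, 3]
rank  pair      lcp
   1  s[0:],s[7:]  1  'a'
   2  s[7:],s[1:]  0  ''
   3  s[1:],s[2:]  1  'c'
   4  s[2:],s[8:]  0  ''
   5  s[8:],s[6:]  1  'd'
   6  s[6:],s[5:]  1  'd'
   7  s[5:],s[4:]  2  'dd'
   8  s[4:],s[3:]  3  'ddd'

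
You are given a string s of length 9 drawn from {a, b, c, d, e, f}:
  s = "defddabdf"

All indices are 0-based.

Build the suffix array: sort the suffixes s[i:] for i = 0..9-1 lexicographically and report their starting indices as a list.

sorted suffixes:
  #0 SA[0]=5  'abdf'
  #1 SA[1]=6  'bdf'
  #2 SA[2]=4  'dabdf'
  #3 SA[3]=3  'ddabdf'
  #4 SA[4]=0  'defddabdf'
  #5 SA[5]=7  'df'
  #6 SA[6]=1  'efddabdf'
  #7 SA[7]=8  'f'
  #8 SA[8]=2  'fddabdf'

[5, 6, 4, 3, 0, 7, 1, 8, 2]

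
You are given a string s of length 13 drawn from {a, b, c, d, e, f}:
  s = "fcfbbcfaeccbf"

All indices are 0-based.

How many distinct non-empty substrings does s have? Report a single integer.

82

rank | idx | suffix
   0 |   7 | aeccbf
   1 |   3 | bbcfaeccbf
   2 |   4 | bcfaeccbf
   3 |  11 | bf
   4 |  10 | cbf
   5 |   9 | ccbf
   6 |   5 | cfaeccbf
   7 |   1 | cfbbcfaeccbf
   8 |   8 | eccbf
   9 |  12 | f
  10 |   6 | faeccbf
  11 |   2 | fbbcfaeccbf
  12 |   0 | fcfbbcfaeccbf

SA = [7, 3, 4, 11, 10, 9, 5, 1, 8, 12, 6, 2, 0]
[i] adj suffixes → lcp
  [1] 7/3 → 0 ('')
  [2] 3/4 → 1 ('b')
  [3] 4/11 → 1 ('b')
  [4] 11/10 → 0 ('')
  [5] 10/9 → 1 ('c')
  [6] 9/5 → 1 ('c')
  [7] 5/1 → 2 ('cf')
  [8] 1/8 → 0 ('')
  [9] 8/12 → 0 ('')
  [10] 12/6 → 1 ('f')
  [11] 6/2 → 1 ('f')
  [12] 2/0 → 1 ('f')

n(n+1)/2 = 13·14/2 = 91
Σ LCP = 0 + 0 + 1 + 1 + 0 + 1 + 1 + 2 + 0 + 0 + 1 + 1 + 1 = 9
distinct = 91 − 9 = 82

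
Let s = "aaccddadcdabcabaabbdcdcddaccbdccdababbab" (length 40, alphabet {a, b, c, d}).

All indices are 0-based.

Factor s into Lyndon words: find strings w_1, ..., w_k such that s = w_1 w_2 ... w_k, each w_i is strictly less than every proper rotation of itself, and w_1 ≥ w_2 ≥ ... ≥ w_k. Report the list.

["aaccddadcdabcab", "aabbdcdcddaccbdccdababbab"]

emit factor 1: 'aaccddadcdabcab' (i=0, period=15)
emit factor 2: 'aabbdcdcddaccbdccdababbab' (i=15, period=25)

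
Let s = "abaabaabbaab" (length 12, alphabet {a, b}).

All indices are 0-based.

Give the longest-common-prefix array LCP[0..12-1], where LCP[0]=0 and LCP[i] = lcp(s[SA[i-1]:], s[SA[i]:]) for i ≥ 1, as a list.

[0, 3, 3, 1, 2, 5, 2, 0, 1, 4, 4, 1]

sorted suffixes:
  #0 SA[0]=9  'aab'
  #1 SA[1]=2  'aabaabbaab'
  #2 SA[2]=5  'aabbaab'
  #3 SA[3]=10  'ab'
  #4 SA[4]=0  'abaabaabbaab'
  #5 SA[5]=3  'abaabbaab'
  #6 SA[6]=6  'abbaab'
  #7 SA[7]=11  'b'
  #8 SA[8]=8  'baab'
  #9 SA[9]=1  'baabaabbaab'
  #10 SA[10]=4  'baabbaab'
  #11 SA[11]=7  'bbaab'

SA = [9, 2, 5, 10, 0, 3, 6, 11, 8, 1, 4, 7]
[i] adj suffixes → lcp
  [1] 9/2 → 3 ('aab')
  [2] 2/5 → 3 ('aab')
  [3] 5/10 → 1 ('a')
  [4] 10/0 → 2 ('ab')
  [5] 0/3 → 5 ('abaab')
  [6] 3/6 → 2 ('ab')
  [7] 6/11 → 0 ('')
  [8] 11/8 → 1 ('b')
  [9] 8/1 → 4 ('baab')
  [10] 1/4 → 4 ('baab')
  [11] 4/7 → 1 ('b')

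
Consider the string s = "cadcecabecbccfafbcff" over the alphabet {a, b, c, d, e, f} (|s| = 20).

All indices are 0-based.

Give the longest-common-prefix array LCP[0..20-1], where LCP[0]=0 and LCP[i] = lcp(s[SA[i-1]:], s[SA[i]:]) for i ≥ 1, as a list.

[0, 1, 1, 0, 2, 1, 0, 2, 1, 1, 1, 1, 2, 0, 0, 2, 0, 1, 1, 1]

rank | idx | suffix
   0 |   6 | abecbccfafbcff
   1 |   1 | adcecabecbccfafbcff
   2 |  14 | afbcff
   3 |  10 | bccfafbcff
   4 |  16 | bcff
   5 |   7 | becbccfafbcff
   6 |   5 | cabecbccfafbcff
   7 |   0 | cadcecabecbccfafbcff
   8 |   9 | cbccfafbcff
   9 |  11 | ccfafbcff
  10 |   3 | cecabecbccfafbcff
  11 |  12 | cfafbcff
  12 |  17 | cff
  13 |   2 | dcecabecbccfafbcff
  14 |   4 | ecabecbccfafbcff
  15 |   8 | ecbccfafbcff
  16 |  19 | f
  17 |  13 | fafbcff
  18 |  15 | fbcff
  19 |  18 | ff

SA = [6, 1, 14, 10, 16, 7, 5, 0, 9, 11, 3, 12, 17, 2, 4, 8, 19, 13, 15, 18]
[i] adj suffixes → lcp
  [1] 6/1 → 1 ('a')
  [2] 1/14 → 1 ('a')
  [3] 14/10 → 0 ('')
  [4] 10/16 → 2 ('bc')
  [5] 16/7 → 1 ('b')
  [6] 7/5 → 0 ('')
  [7] 5/0 → 2 ('ca')
  [8] 0/9 → 1 ('c')
  [9] 9/11 → 1 ('c')
  [10] 11/3 → 1 ('c')
  [11] 3/12 → 1 ('c')
  [12] 12/17 → 2 ('cf')
  [13] 17/2 → 0 ('')
  [14] 2/4 → 0 ('')
  [15] 4/8 → 2 ('ec')
  [16] 8/19 → 0 ('')
  [17] 19/13 → 1 ('f')
  [18] 13/15 → 1 ('f')
  [19] 15/18 → 1 ('f')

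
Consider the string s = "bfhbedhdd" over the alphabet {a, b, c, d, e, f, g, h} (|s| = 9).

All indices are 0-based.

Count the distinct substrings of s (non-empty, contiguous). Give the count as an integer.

41

rank | idx | suffix
   0 |   3 | bedhdd
   1 |   0 | bfhbedhdd
   2 |   8 | d
   3 |   7 | dd
   4 |   5 | dhdd
   5 |   4 | edhdd
   6 |   1 | fhbedhdd
   7 |   2 | hbedhdd
   8 |   6 | hdd

SA = [3, 0, 8, 7, 5, 4, 1, 2, 6]
[i] adj suffixes → lcp
  [1] 3/0 → 1 ('b')
  [2] 0/8 → 0 ('')
  [3] 8/7 → 1 ('d')
  [4] 7/5 → 1 ('d')
  [5] 5/4 → 0 ('')
  [6] 4/1 → 0 ('')
  [7] 1/2 → 0 ('')
  [8] 2/6 → 1 ('h')

n(n+1)/2 = 9·10/2 = 45
Σ LCP = 0 + 1 + 0 + 1 + 1 + 0 + 0 + 0 + 1 = 4
distinct = 45 − 4 = 41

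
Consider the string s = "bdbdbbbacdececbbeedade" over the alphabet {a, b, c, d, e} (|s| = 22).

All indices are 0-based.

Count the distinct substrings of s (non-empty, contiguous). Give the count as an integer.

rank | idx | suffix
   0 |   7 | acdececbbeedade
   1 |  19 | ade
   2 |   6 | bacdececbbeedade
   3 |   5 | bbacdececbbeedade
   4 |   4 | bbbacdececbbeedade
   5 |  14 | bbeedade
   6 |   2 | bdbbbacdececbbeedade
   7 |   0 | bdbdbbbacdececbbeedade
   8 |  15 | beedade
   9 |  13 | cbbeedade
  10 |   8 | cdececbbeedade
  11 |  11 | cecbbeedade
  12 |  18 | dade
  13 |   3 | dbbbacdececbbeedade
  14 |   1 | dbdbbbacdececbbeedade
  15 |  20 | de
  16 |   9 | dececbbeedade
  17 |  21 | e
  18 |  12 | ecbbeedade
  19 |  10 | ececbbeedade
  20 |  17 | edade
  21 |  16 | eedade

SA = [7, 19, 6, 5, 4, 14, 2, 0, 15, 13, 8, 11, 18, 3, 1, 20, 9, 21, 12, 10, 17, 16]
rank  pair      lcp
   1  s[7:],s[19:]  1  'a'
   2  s[19:],s[6:]  0  ''
   3  s[6:],s[5:]  1  'b'
   4  s[5:],s[4:]  2  'bb'
   5  s[4:],s[14:]  2  'bb'
   6  s[14:],s[2:]  1  'b'
   7  s[2:],s[0:]  3  'bdb'
   8  s[0:],s[15:]  1  'b'
   9  s[15:],s[13:]  0  ''
  10  s[13:],s[8:]  1  'c'
  11  s[8:],s[11:]  1  'c'
  12  s[11:],s[18:]  0  ''
  13  s[18:],s[3:]  1  'd'
  14  s[3:],s[1:]  2  'db'
  15  s[1:],s[20:]  1  'd'
  16  s[20:],s[9:]  2  'de'
  17  s[9:],s[21:]  0  ''
  18  s[21:],s[12:]  1  'e'
  19  s[12:],s[10:]  2  'ec'
  20  s[10:],s[17:]  1  'e'
  21  s[17:],s[16:]  1  'e'

n(n+1)/2 = 22·23/2 = 253
Σ LCP = 0 + 1 + 0 + 1 + 2 + 2 + 1 + 3 + 1 + 0 + 1 + 1 + 0 + 1 + 2 + 1 + 2 + 0 + 1 + 2 + 1 + 1 = 24
distinct = 253 − 24 = 229

229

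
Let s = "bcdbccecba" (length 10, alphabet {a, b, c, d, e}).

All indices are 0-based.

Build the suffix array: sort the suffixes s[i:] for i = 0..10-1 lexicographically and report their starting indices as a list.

[9, 8, 3, 0, 7, 4, 1, 5, 2, 6]

sorted suffixes:
  #0 SA[0]=9  'a'
  #1 SA[1]=8  'ba'
  #2 SA[2]=3  'bccecba'
  #3 SA[3]=0  'bcdbccecba'
  #4 SA[4]=7  'cba'
  #5 SA[5]=4  'ccecba'
  #6 SA[6]=1  'cdbccecba'
  #7 SA[7]=5  'cecba'
  #8 SA[8]=2  'dbccecba'
  #9 SA[9]=6  'ecba'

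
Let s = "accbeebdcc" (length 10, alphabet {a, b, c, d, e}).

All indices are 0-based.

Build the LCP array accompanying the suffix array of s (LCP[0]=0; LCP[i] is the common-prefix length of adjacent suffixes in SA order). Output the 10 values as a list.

[0, 0, 1, 0, 1, 1, 2, 0, 0, 1]

sorted suffixes:
  #0 SA[0]=0  'accbeebdcc'
  #1 SA[1]=6  'bdcc'
  #2 SA[2]=3  'beebdcc'
  #3 SA[3]=9  'c'
  #4 SA[4]=2  'cbeebdcc'
  #5 SA[5]=8  'cc'
  #6 SA[6]=1  'ccbeebdcc'
  #7 SA[7]=7  'dcc'
  #8 SA[8]=5  'ebdcc'
  #9 SA[9]=4  'eebdcc'

SA = [0, 6, 3, 9, 2, 8, 1, 7, 5, 4]
i: (SA[i-1],SA[i]) lcp shared
  1: (0,6) 0 ''
  2: (6,3) 1 'b'
  3: (3,9) 0 ''
  4: (9,2) 1 'c'
  5: (2,8) 1 'c'
  6: (8,1) 2 'cc'
  7: (1,7) 0 ''
  8: (7,5) 0 ''
  9: (5,4) 1 'e'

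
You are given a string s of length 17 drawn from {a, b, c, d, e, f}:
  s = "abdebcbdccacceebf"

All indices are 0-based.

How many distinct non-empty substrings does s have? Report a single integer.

139

rank→(start, suffix):
  0 → (0, 'abdebcbdccacceebf')
  1 → (10, 'acceebf')
  2 → (4, 'bcbdccacceebf')
  3 → (6, 'bdccacceebf')
  4 → (1, 'bdebcbdccacceebf')
  5 → (15, 'bf')
  6 → (9, 'cacceebf')
  7 → (5, 'cbdccacceebf')
  8 → (8, 'ccacceebf')
  9 → (11, 'cceebf')
  10 → (12, 'ceebf')
  11 → (7, 'dccacceebf')
  12 → (2, 'debcbdccacceebf')
  13 → (3, 'ebcbdccacceebf')
  14 → (14, 'ebf')
  15 → (13, 'eebf')
  16 → (16, 'f')

SA = [0, 10, 4, 6, 1, 15, 9, 5, 8, 11, 12, 7, 2, 3, 14, 13, 16]
rank  pair      lcp
   1  s[0:],s[10:]  1  'a'
   2  s[10:],s[4:]  0  ''
   3  s[4:],s[6:]  1  'b'
   4  s[6:],s[1:]  2  'bd'
   5  s[1:],s[15:]  1  'b'
   6  s[15:],s[9:]  0  ''
   7  s[9:],s[5:]  1  'c'
   8  s[5:],s[8:]  1  'c'
   9  s[8:],s[11:]  2  'cc'
  10  s[11:],s[12:]  1  'c'
  11  s[12:],s[7:]  0  ''
  12  s[7:],s[2:]  1  'd'
  13  s[2:],s[3:]  0  ''
  14  s[3:],s[14:]  2  'eb'
  15  s[14:],s[13:]  1  'e'
  16  s[13:],s[16:]  0  ''

n(n+1)/2 = 17·18/2 = 153
Σ LCP = 0 + 1 + 0 + 1 + 2 + 1 + 0 + 1 + 1 + 2 + 1 + 0 + 1 + 0 + 2 + 1 + 0 = 14
distinct = 153 − 14 = 139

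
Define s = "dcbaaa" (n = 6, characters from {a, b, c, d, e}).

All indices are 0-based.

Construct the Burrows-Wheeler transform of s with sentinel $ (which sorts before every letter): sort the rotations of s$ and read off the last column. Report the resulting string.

aaabcd$

rank  rotation last
    0  $dcbaaa  a
    1  a$dcbaa  a
    2  aa$dcba  a
    3  aaa$dcb  b
    4  baaa$dc  c
    5  cbaaa$d  d
    6  dcbaaa$  $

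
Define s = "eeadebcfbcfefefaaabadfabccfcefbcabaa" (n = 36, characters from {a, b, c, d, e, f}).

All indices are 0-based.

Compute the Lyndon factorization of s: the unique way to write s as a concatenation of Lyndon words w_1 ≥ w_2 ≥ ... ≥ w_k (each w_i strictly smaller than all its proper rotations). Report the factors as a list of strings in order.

emit factor 1: 'e' (i=0, period=1)
emit factor 2: 'e' (i=1, period=1)
emit factor 3: 'adebcfbcfefef' (i=2, period=13)
emit factor 4: 'aaabadfabccfcefbcab' (i=15, period=19)
emit factor 5: 'a' (i=34, period=1)
emit factor 6: 'a' (i=35, period=1)

["e", "e", "adebcfbcfefef", "aaabadfabccfcefbcab", "a", "a"]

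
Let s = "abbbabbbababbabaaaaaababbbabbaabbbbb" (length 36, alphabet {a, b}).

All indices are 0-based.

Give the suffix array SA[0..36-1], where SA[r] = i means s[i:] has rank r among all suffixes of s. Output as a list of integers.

rank | idx | suffix
   0 |  15 | aaaaaababbbabbaabbbbb
   1 |  16 | aaaaababbbabbaabbbbb
   2 |  17 | aaaababbbabbaabbbbb
   3 |  18 | aaababbbabbaabbbbb
   4 |  19 | aababbbabbaabbbbb
   5 |  29 | aabbbbb
   6 |  13 | abaaaaaababbbabbaabbbbb
   7 |   8 | ababbabaaaaaababbbabbaabbbbb
   8 |  20 | ababbbabbaabbbbb
   9 |  26 | abbaabbbbb
  10 |  10 | abbabaaaaaababbbabbaabbbbb
  11 |   4 | abbbababbabaaaaaababbbabbaabbbbb
  12 |  22 | abbbabbaabbbbb
  13 |   0 | abbbabbbababbabaaaaaababbbabbaabbbbb
  14 |  30 | abbbbb
  15 |  35 | b
  16 |  14 | baaaaaababbbabbaabbbbb
  17 |  28 | baabbbbb
  18 |  12 | babaaaaaababbbabbaabbbbb
  19 |   7 | bababbabaaaaaababbbabbaabbbbb
  20 |  25 | babbaabbbbb
  21 |   9 | babbabaaaaaababbbabbaabbbbb
  22 |   3 | babbbababbabaaaaaababbbabbaabbbbb
  23 |  21 | babbbabbaabbbbb
  24 |  34 | bb
  25 |  27 | bbaabbbbb
  26 |  11 | bbabaaaaaababbbabbaabbbbb
  27 |   6 | bbababbabaaaaaababbbabbaabbbbb
  28 |  24 | bbabbaabbbbb
  29 |   2 | bbabbbababbabaaaaaababbbabbaabbbbb
  30 |  33 | bbb
  31 |   5 | bbbababbabaaaaaababbbabbaabbbbb
  32 |  23 | bbbabbaabbbbb
  33 |   1 | bbbabbbababbabaaaaaababbbabbaabbbbb
  34 |  32 | bbbb
  35 |  31 | bbbbb

[15, 16, 17, 18, 19, 29, 13, 8, 20, 26, 10, 4, 22, 0, 30, 35, 14, 28, 12, 7, 25, 9, 3, 21, 34, 27, 11, 6, 24, 2, 33, 5, 23, 1, 32, 31]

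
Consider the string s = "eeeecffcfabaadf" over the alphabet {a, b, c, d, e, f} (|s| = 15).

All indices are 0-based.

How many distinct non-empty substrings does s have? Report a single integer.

rank→(start, suffix):
  0 → (11, 'aadf')
  1 → (9, 'abaadf')
  2 → (12, 'adf')
  3 → (10, 'baadf')
  4 → (7, 'cfabaadf')
  5 → (4, 'cffcfabaadf')
  6 → (13, 'df')
  7 → (3, 'ecffcfabaadf')
  8 → (2, 'eecffcfabaadf')
  9 → (1, 'eeecffcfabaadf')
  10 → (0, 'eeeecffcfabaadf')
  11 → (14, 'f')
  12 → (8, 'fabaadf')
  13 → (6, 'fcfabaadf')
  14 → (5, 'ffcfabaadf')

SA = [11, 9, 12, 10, 7, 4, 13, 3, 2, 1, 0, 14, 8, 6, 5]
[i] adj suffixes → lcp
  [1] 11/9 → 1 ('a')
  [2] 9/12 → 1 ('a')
  [3] 12/10 → 0 ('')
  [4] 10/7 → 0 ('')
  [5] 7/4 → 2 ('cf')
  [6] 4/13 → 0 ('')
  [7] 13/3 → 0 ('')
  [8] 3/2 → 1 ('e')
  [9] 2/1 → 2 ('ee')
  [10] 1/0 → 3 ('eee')
  [11] 0/14 → 0 ('')
  [12] 14/8 → 1 ('f')
  [13] 8/6 → 1 ('f')
  [14] 6/5 → 1 ('f')

n(n+1)/2 = 15·16/2 = 120
Σ LCP = 0 + 1 + 1 + 0 + 0 + 2 + 0 + 0 + 1 + 2 + 3 + 0 + 1 + 1 + 1 = 13
distinct = 120 − 13 = 107

107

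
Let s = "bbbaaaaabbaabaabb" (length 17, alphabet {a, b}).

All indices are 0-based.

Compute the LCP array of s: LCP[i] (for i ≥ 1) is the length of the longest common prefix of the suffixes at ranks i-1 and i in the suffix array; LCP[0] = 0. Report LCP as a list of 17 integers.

rank | idx | suffix
   0 |   3 | aaaaabbaabaabb
   1 |   4 | aaaabbaabaabb
   2 |   5 | aaabbaabaabb
   3 |  10 | aabaabb
   4 |  13 | aabb
   5 |   6 | aabbaabaabb
   6 |  11 | abaabb
   7 |  14 | abb
   8 |   7 | abbaabaabb
   9 |  16 | b
  10 |   2 | baaaaabbaabaabb
  11 |   9 | baabaabb
  12 |  12 | baabb
  13 |  15 | bb
  14 |   1 | bbaaaaabbaabaabb
  15 |   8 | bbaabaabb
  16 |   0 | bbbaaaaabbaabaabb

SA = [3, 4, 5, 10, 13, 6, 11, 14, 7, 16, 2, 9, 12, 15, 1, 8, 0]
rank  pair      lcp
   1  s[3:],s[4:]  4  'aaaa'
   2  s[4:],s[5:]  3  'aaa'
   3  s[5:],s[10:]  2  'aa'
   4  s[10:],s[13:]  3  'aab'
   5  s[13:],s[6:]  4  'aabb'
   6  s[6:],s[11:]  1  'a'
   7  s[11:],s[14:]  2  'ab'
   8  s[14:],s[7:]  3  'abb'
   9  s[7:],s[16:]  0  ''
  10  s[16:],s[2:]  1  'b'
  11  s[2:],s[9:]  3  'baa'
  12  s[9:],s[12:]  4  'baab'
  13  s[12:],s[15:]  1  'b'
  14  s[15:],s[1:]  2  'bb'
  15  s[1:],s[8:]  4  'bbaa'
  16  s[8:],s[0:]  2  'bb'

[0, 4, 3, 2, 3, 4, 1, 2, 3, 0, 1, 3, 4, 1, 2, 4, 2]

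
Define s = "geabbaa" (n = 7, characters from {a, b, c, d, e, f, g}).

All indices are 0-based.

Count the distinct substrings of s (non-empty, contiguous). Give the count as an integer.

25

rank | idx | suffix
   0 |   6 | a
   1 |   5 | aa
   2 |   2 | abbaa
   3 |   4 | baa
   4 |   3 | bbaa
   5 |   1 | eabbaa
   6 |   0 | geabbaa

SA = [6, 5, 2, 4, 3, 1, 0]
[i] adj suffixes → lcp
  [1] 6/5 → 1 ('a')
  [2] 5/2 → 1 ('a')
  [3] 2/4 → 0 ('')
  [4] 4/3 → 1 ('b')
  [5] 3/1 → 0 ('')
  [6] 1/0 → 0 ('')

n(n+1)/2 = 7·8/2 = 28
Σ LCP = 0 + 1 + 1 + 0 + 1 + 0 + 0 = 3
distinct = 28 − 3 = 25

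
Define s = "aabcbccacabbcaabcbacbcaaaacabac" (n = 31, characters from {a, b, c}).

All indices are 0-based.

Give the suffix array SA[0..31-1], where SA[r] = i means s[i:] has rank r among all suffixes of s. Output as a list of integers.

sorted suffixes:
  #0 SA[0]=22  'aaaacabac'
  #1 SA[1]=23  'aaacabac'
  #2 SA[2]=13  'aabcbacbcaaaacabac'
  #3 SA[3]=0  'aabcbccacabbcaabcbacbcaaaacabac'
  #4 SA[4]=24  'aacabac'
  #5 SA[5]=27  'abac'
  #6 SA[6]=9  'abbcaabcbacbcaaaacabac'
  #7 SA[7]=14  'abcbacbcaaaacabac'
  #8 SA[8]=1  'abcbccacabbcaabcbacbcaaaacabac'
  #9 SA[9]=29  'ac'
  #10 SA[10]=25  'acabac'
  #11 SA[11]=7  'acabbcaabcbacbcaaaacabac'
  #12 SA[12]=18  'acbcaaaacabac'
  #13 SA[13]=28  'bac'
  #14 SA[14]=17  'bacbcaaaacabac'
  #15 SA[15]=10  'bbcaabcbacbcaaaacabac'
  #16 SA[16]=20  'bcaaaacabac'
  #17 SA[17]=11  'bcaabcbacbcaaaacabac'
  #18 SA[18]=15  'bcbacbcaaaacabac'
  #19 SA[19]=2  'bcbccacabbcaabcbacbcaaaacabac'
  #20 SA[20]=4  'bccacabbcaabcbacbcaaaacabac'
  #21 SA[21]=30  'c'
  #22 SA[22]=21  'caaaacabac'
  #23 SA[23]=12  'caabcbacbcaaaacabac'
  #24 SA[24]=26  'cabac'
  #25 SA[25]=8  'cabbcaabcbacbcaaaacabac'
  #26 SA[26]=6  'cacabbcaabcbacbcaaaacabac'
  #27 SA[27]=16  'cbacbcaaaacabac'
  #28 SA[28]=19  'cbcaaaacabac'
  #29 SA[29]=3  'cbccacabbcaabcbacbcaaaacabac'
  #30 SA[30]=5  'ccacabbcaabcbacbcaaaacabac'

[22, 23, 13, 0, 24, 27, 9, 14, 1, 29, 25, 7, 18, 28, 17, 10, 20, 11, 15, 2, 4, 30, 21, 12, 26, 8, 6, 16, 19, 3, 5]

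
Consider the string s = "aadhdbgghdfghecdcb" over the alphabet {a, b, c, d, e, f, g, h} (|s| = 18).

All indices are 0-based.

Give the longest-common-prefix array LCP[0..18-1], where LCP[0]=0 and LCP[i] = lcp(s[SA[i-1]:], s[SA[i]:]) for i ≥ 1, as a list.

rank | idx | suffix
   0 |   0 | aadhdbgghdfghecdcb
   1 |   1 | adhdbgghdfghecdcb
   2 |  17 | b
   3 |   5 | bgghdfghecdcb
   4 |  16 | cb
   5 |  14 | cdcb
   6 |   4 | dbgghdfghecdcb
   7 |  15 | dcb
   8 |   9 | dfghecdcb
   9 |   2 | dhdbgghdfghecdcb
  10 |  13 | ecdcb
  11 |  10 | fghecdcb
  12 |   6 | gghdfghecdcb
  13 |   7 | ghdfghecdcb
  14 |  11 | ghecdcb
  15 |   3 | hdbgghdfghecdcb
  16 |   8 | hdfghecdcb
  17 |  12 | hecdcb

SA = [0, 1, 17, 5, 16, 14, 4, 15, 9, 2, 13, 10, 6, 7, 11, 3, 8, 12]
[i] adj suffixes → lcp
  [1] 0/1 → 1 ('a')
  [2] 1/17 → 0 ('')
  [3] 17/5 → 1 ('b')
  [4] 5/16 → 0 ('')
  [5] 16/14 → 1 ('c')
  [6] 14/4 → 0 ('')
  [7] 4/15 → 1 ('d')
  [8] 15/9 → 1 ('d')
  [9] 9/2 → 1 ('d')
  [10] 2/13 → 0 ('')
  [11] 13/10 → 0 ('')
  [12] 10/6 → 0 ('')
  [13] 6/7 → 1 ('g')
  [14] 7/11 → 2 ('gh')
  [15] 11/3 → 0 ('')
  [16] 3/8 → 2 ('hd')
  [17] 8/12 → 1 ('h')

[0, 1, 0, 1, 0, 1, 0, 1, 1, 1, 0, 0, 0, 1, 2, 0, 2, 1]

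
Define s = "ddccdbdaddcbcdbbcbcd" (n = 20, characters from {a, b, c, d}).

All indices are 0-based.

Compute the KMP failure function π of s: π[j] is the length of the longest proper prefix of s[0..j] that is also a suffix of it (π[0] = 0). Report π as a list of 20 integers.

π[0] = 0
j=1 s[j]='d': π[1]=1 (border 'd')
j=2 s[j]='c': k: 1→0; π[2]=0 (border '')
j=3 s[j]='c': π[3]=0 (border '')
j=4 s[j]='d': π[4]=1 (border 'd')
j=5 s[j]='b': k: 1→0; π[5]=0 (border '')
j=6 s[j]='d': π[6]=1 (border 'd')
j=7 s[j]='a': k: 1→0; π[7]=0 (border '')
j=8 s[j]='d': π[8]=1 (border 'd')
j=9 s[j]='d': π[9]=2 (border 'dd')
j=10 s[j]='c': π[10]=3 (border 'ddc')
j=11 s[j]='b': k: 3→0; π[11]=0 (border '')
j=12 s[j]='c': π[12]=0 (border '')
j=13 s[j]='d': π[13]=1 (border 'd')
j=14 s[j]='b': k: 1→0; π[14]=0 (border '')
j=15 s[j]='b': π[15]=0 (border '')
j=16 s[j]='c': π[16]=0 (border '')
j=17 s[j]='b': π[17]=0 (border '')
j=18 s[j]='c': π[18]=0 (border '')
j=19 s[j]='d': π[19]=1 (border 'd')

[0, 1, 0, 0, 1, 0, 1, 0, 1, 2, 3, 0, 0, 1, 0, 0, 0, 0, 0, 1]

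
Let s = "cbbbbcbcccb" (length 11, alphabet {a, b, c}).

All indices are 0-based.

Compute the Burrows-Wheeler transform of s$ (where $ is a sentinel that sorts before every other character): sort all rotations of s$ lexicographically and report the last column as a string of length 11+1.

bccbbbcc$bcb

rank  rotation      last
    0  $cbbbbcbcccb  b
    1  b$cbbbbcbccc  c
    2  bbbbcbcccb$c  c
    3  bbbcbcccb$cb  b
    4  bbcbcccb$cbb  b
    5  bcbcccb$cbbb  b
    6  bcccb$cbbbbc  c
    7  cb$cbbbbcbcc  c
    8  cbbbbcbcccb$  $
    9  cbcccb$cbbbb  b
   10  ccb$cbbbbcbc  c
   11  cccb$cbbbbcb  b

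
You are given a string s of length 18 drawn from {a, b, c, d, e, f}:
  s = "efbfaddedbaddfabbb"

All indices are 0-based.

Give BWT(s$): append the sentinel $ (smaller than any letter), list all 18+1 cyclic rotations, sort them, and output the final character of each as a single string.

bffbbdbafeaaddd$dbe

rank  rotation             last
    0  $efbfaddedbaddfabbb  b
    1  abbb$efbfaddedbaddf  f
    2  addedbaddfabbb$efbf  f
    3  addfabbb$efbfaddedb  b
    4  b$efbfaddedbaddfabb  b
    5  baddfabbb$efbfadded  d
    6  bb$efbfaddedbaddfab  b
    7  bbb$efbfaddedbaddfa  a
    8  bfaddedbaddfabbb$ef  f
    9  dbaddfabbb$efbfadde  e
   10  ddedbaddfabbb$efbfa  a
   11  ddfabbb$efbfaddedba  a
   12  dedbaddfabbb$efbfad  d
   13  dfabbb$efbfaddedbad  d
   14  edbaddfabbb$efbfadd  d
   15  efbfaddedbaddfabbb$  $
   16  fabbb$efbfaddedbadd  d
   17  faddedbaddfabbb$efb  b
   18  fbfaddedbaddfabbb$e  e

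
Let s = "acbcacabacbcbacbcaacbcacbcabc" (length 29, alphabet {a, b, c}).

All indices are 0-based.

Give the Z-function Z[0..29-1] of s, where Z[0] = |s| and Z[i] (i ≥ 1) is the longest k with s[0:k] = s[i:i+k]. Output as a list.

Z[0]=29
i=1: outside box; Z[1]=0
i=2: outside box; Z[2]=0
i=3: outside box; Z[3]=0
i=4: outside box; Z[4]=2 extend→box=[4,6)
i=5: min(r-i=1, Z[1]=0)=0; Z[5]=0
i=6: outside box; Z[6]=1 extend→box=[6,7)
i=7: outside box; Z[7]=0
i=8: outside box; Z[8]=4 extend→box=[8,12)
i=9: min(r-i=3, Z[1]=0)=0; Z[9]=0
i=10: min(r-i=2, Z[2]=0)=0; Z[10]=0
i=11: min(r-i=1, Z[3]=0)=0; Z[11]=0
i=12: outside box; Z[12]=0
i=13: outside box; Z[13]=5 extend→box=[13,18)
i=14: min(r-i=4, Z[1]=0)=0; Z[14]=0
i=15: min(r-i=3, Z[2]=0)=0; Z[15]=0
i=16: min(r-i=2, Z[3]=0)=0; Z[16]=0
i=17: min(r-i=1, Z[4]=2)=1; Z[17]=1
i=18: outside box; Z[18]=6 extend→box=[18,24)
i=19: min(r-i=5, Z[1]=0)=0; Z[19]=0
i=20: min(r-i=4, Z[2]=0)=0; Z[20]=0
i=21: min(r-i=3, Z[3]=0)=0; Z[21]=0
i=22: min(r-i=2, Z[4]=2)=2; Z[22]=5 extend→box=[22,27)
i=23: min(r-i=4, Z[1]=0)=0; Z[23]=0
i=24: min(r-i=3, Z[2]=0)=0; Z[24]=0
i=25: min(r-i=2, Z[3]=0)=0; Z[25]=0
i=26: min(r-i=1, Z[4]=2)=1; Z[26]=1
i=27: outside box; Z[27]=0
i=28: outside box; Z[28]=0

[29, 0, 0, 0, 2, 0, 1, 0, 4, 0, 0, 0, 0, 5, 0, 0, 0, 1, 6, 0, 0, 0, 5, 0, 0, 0, 1, 0, 0]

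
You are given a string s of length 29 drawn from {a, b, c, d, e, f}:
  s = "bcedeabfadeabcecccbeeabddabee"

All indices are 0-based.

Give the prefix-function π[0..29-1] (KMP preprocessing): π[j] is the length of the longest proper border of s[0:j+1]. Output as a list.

π[0] = 0
j=1 s[j]='c': π[1]=0 (border '')
j=2 s[j]='e': π[2]=0 (border '')
j=3 s[j]='d': π[3]=0 (border '')
j=4 s[j]='e': π[4]=0 (border '')
j=5 s[j]='a': π[5]=0 (border '')
j=6 s[j]='b': π[6]=1 (border 'b')
j=7 s[j]='f': k: 1→0; π[7]=0 (border '')
j=8 s[j]='a': π[8]=0 (border '')
j=9 s[j]='d': π[9]=0 (border '')
j=10 s[j]='e': π[10]=0 (border '')
j=11 s[j]='a': π[11]=0 (border '')
j=12 s[j]='b': π[12]=1 (border 'b')
j=13 s[j]='c': π[13]=2 (border 'bc')
j=14 s[j]='e': π[14]=3 (border 'bce')
j=15 s[j]='c': k: 3→0; π[15]=0 (border '')
j=16 s[j]='c': π[16]=0 (border '')
j=17 s[j]='c': π[17]=0 (border '')
j=18 s[j]='b': π[18]=1 (border 'b')
j=19 s[j]='e': k: 1→0; π[19]=0 (border '')
j=20 s[j]='e': π[20]=0 (border '')
j=21 s[j]='a': π[21]=0 (border '')
j=22 s[j]='b': π[22]=1 (border 'b')
j=23 s[j]='d': k: 1→0; π[23]=0 (border '')
j=24 s[j]='d': π[24]=0 (border '')
j=25 s[j]='a': π[25]=0 (border '')
j=26 s[j]='b': π[26]=1 (border 'b')
j=27 s[j]='e': k: 1→0; π[27]=0 (border '')
j=28 s[j]='e': π[28]=0 (border '')

[0, 0, 0, 0, 0, 0, 1, 0, 0, 0, 0, 0, 1, 2, 3, 0, 0, 0, 1, 0, 0, 0, 1, 0, 0, 0, 1, 0, 0]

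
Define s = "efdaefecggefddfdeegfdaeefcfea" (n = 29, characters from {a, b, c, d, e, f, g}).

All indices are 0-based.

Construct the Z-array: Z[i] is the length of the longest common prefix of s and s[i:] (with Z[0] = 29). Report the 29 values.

Z[0]=29
i=1: outside box; Z[1]=0
i=2: outside box; Z[2]=0
i=3: outside box; Z[3]=0
i=4: outside box; Z[4]=2 scan→box=[4,6)
i=5: min(r-i=1, Z[1]=0)=0; Z[5]=0
i=6: outside box; Z[6]=1 scan→box=[6,7)
i=7: outside box; Z[7]=0
i=8: outside box; Z[8]=0
i=9: outside box; Z[9]=0
i=10: outside box; Z[10]=3 scan→box=[10,13)
i=11: min(r-i=2, Z[1]=0)=0; Z[11]=0
i=12: min(r-i=1, Z[2]=0)=0; Z[12]=0
i=13: outside box; Z[13]=0
i=14: outside box; Z[14]=0
i=15: outside box; Z[15]=0
i=16: outside box; Z[16]=1 scan→box=[16,17)
i=17: outside box; Z[17]=1 scan→box=[17,18)
i=18: outside box; Z[18]=0
i=19: outside box; Z[19]=0
i=20: outside box; Z[20]=0
i=21: outside box; Z[21]=0
i=22: outside box; Z[22]=1 scan→box=[22,23)
i=23: outside box; Z[23]=2 scan→box=[23,25)
i=24: min(r-i=1, Z[1]=0)=0; Z[24]=0
i=25: outside box; Z[25]=0
i=26: outside box; Z[26]=0
i=27: outside box; Z[27]=1 scan→box=[27,28)
i=28: outside box; Z[28]=0

[29, 0, 0, 0, 2, 0, 1, 0, 0, 0, 3, 0, 0, 0, 0, 0, 1, 1, 0, 0, 0, 0, 1, 2, 0, 0, 0, 1, 0]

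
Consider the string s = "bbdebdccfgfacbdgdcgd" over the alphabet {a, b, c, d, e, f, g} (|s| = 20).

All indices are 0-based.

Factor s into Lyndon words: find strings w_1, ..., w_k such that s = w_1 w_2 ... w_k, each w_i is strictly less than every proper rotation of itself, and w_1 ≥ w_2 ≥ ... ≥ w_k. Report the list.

emit factor 1: 'bbdebdccfgf' (i=0, period=11)
emit factor 2: 'acbdgdcgd' (i=11, period=9)

["bbdebdccfgf", "acbdgdcgd"]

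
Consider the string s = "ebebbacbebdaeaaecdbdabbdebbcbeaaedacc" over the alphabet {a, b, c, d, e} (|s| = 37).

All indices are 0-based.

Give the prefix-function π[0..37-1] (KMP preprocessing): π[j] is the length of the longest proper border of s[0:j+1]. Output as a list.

[0, 0, 1, 2, 0, 0, 0, 0, 1, 2, 0, 0, 1, 0, 0, 1, 0, 0, 0, 0, 0, 0, 0, 0, 1, 2, 0, 0, 0, 1, 0, 0, 1, 0, 0, 0, 0]

π[0] = 0
j=1 s[j]='b': π[1]=0 (border '')
j=2 s[j]='e': π[2]=1 (border 'e')
j=3 s[j]='b': π[3]=2 (border 'eb')
j=4 s[j]='b': k: 2→0; π[4]=0 (border '')
j=5 s[j]='a': π[5]=0 (border '')
j=6 s[j]='c': π[6]=0 (border '')
j=7 s[j]='b': π[7]=0 (border '')
j=8 s[j]='e': π[8]=1 (border 'e')
j=9 s[j]='b': π[9]=2 (border 'eb')
j=10 s[j]='d': k: 2→0; π[10]=0 (border '')
j=11 s[j]='a': π[11]=0 (border '')
j=12 s[j]='e': π[12]=1 (border 'e')
j=13 s[j]='a': k: 1→0; π[13]=0 (border '')
j=14 s[j]='a': π[14]=0 (border '')
j=15 s[j]='e': π[15]=1 (border 'e')
j=16 s[j]='c': k: 1→0; π[16]=0 (border '')
j=17 s[j]='d': π[17]=0 (border '')
j=18 s[j]='b': π[18]=0 (border '')
j=19 s[j]='d': π[19]=0 (border '')
j=20 s[j]='a': π[20]=0 (border '')
j=21 s[j]='b': π[21]=0 (border '')
j=22 s[j]='b': π[22]=0 (border '')
j=23 s[j]='d': π[23]=0 (border '')
j=24 s[j]='e': π[24]=1 (border 'e')
j=25 s[j]='b': π[25]=2 (border 'eb')
j=26 s[j]='b': k: 2→0; π[26]=0 (border '')
j=27 s[j]='c': π[27]=0 (border '')
j=28 s[j]='b': π[28]=0 (border '')
j=29 s[j]='e': π[29]=1 (border 'e')
j=30 s[j]='a': k: 1→0; π[30]=0 (border '')
j=31 s[j]='a': π[31]=0 (border '')
j=32 s[j]='e': π[32]=1 (border 'e')
j=33 s[j]='d': k: 1→0; π[33]=0 (border '')
j=34 s[j]='a': π[34]=0 (border '')
j=35 s[j]='c': π[35]=0 (border '')
j=36 s[j]='c': π[36]=0 (border '')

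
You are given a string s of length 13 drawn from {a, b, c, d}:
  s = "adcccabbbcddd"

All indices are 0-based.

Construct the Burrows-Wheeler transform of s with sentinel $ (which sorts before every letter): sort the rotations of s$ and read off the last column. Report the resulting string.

rank  rotation        last
    0  $adcccabbbcddd  d
    1  abbbcddd$adccc  c
    2  adcccabbbcddd$  $
    3  bbbcddd$adccca  a
    4  bbcddd$adcccab  b
    5  bcddd$adcccabb  b
    6  cabbbcddd$adcc  c
    7  ccabbbcddd$adc  c
    8  cccabbbcddd$ad  d
    9  cddd$adcccabbb  b
   10  d$adcccabbbcdd  d
   11  dcccabbbcddd$a  a
   12  dd$adcccabbbcd  d
   13  ddd$adcccabbbc  c

dc$abbccdbdadc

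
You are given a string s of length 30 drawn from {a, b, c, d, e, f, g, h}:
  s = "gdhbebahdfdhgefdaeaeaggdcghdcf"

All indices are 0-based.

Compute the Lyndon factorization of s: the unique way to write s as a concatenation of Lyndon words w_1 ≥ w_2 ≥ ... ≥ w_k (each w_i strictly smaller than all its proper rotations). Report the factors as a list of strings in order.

["g", "dh", "be", "b", "ahdfdhgefd", "aeaeaggdcghdcf"]

emit factor 1: 'g' (i=0, period=1)
emit factor 2: 'dh' (i=1, period=2)
emit factor 3: 'be' (i=3, period=2)
emit factor 4: 'b' (i=5, period=1)
emit factor 5: 'ahdfdhgefd' (i=6, period=10)
emit factor 6: 'aeaeaggdcghdcf' (i=16, period=14)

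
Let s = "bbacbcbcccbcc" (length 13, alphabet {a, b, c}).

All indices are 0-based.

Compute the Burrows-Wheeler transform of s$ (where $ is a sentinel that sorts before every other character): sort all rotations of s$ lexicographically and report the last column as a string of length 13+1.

cbb$ccccacbbcb

rank  rotation        last
    0  $bbacbcbcccbcc  c
    1  acbcbcccbcc$bb  b
    2  bacbcbcccbcc$b  b
    3  bbacbcbcccbcc$  $
    4  bcbcccbcc$bbac  c
    5  bcc$bbacbcbccc  c
    6  bcccbcc$bbacbc  c
    7  c$bbacbcbcccbc  c
    8  cbcbcccbcc$bba  a
    9  cbcc$bbacbcbcc  c
   10  cbcccbcc$bbacb  b
   11  cc$bbacbcbcccb  b
   12  ccbcc$bbacbcbc  c
   13  cccbcc$bbacbcb  b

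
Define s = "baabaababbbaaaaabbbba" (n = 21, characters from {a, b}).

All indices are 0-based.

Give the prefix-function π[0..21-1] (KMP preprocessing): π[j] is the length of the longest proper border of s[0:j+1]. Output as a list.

π[0] = 0
j=1 s[j]='a': π[1]=0 (border '')
j=2 s[j]='a': π[2]=0 (border '')
j=3 s[j]='b': π[3]=1 (border 'b')
j=4 s[j]='a': π[4]=2 (border 'ba')
j=5 s[j]='a': π[5]=3 (border 'baa')
j=6 s[j]='b': π[6]=4 (border 'baab')
j=7 s[j]='a': π[7]=5 (border 'baaba')
j=8 s[j]='b': k: 5→2→0; π[8]=1 (border 'b')
j=9 s[j]='b': k: 1→0; π[9]=1 (border 'b')
j=10 s[j]='b': k: 1→0; π[10]=1 (border 'b')
j=11 s[j]='a': π[11]=2 (border 'ba')
j=12 s[j]='a': π[12]=3 (border 'baa')
j=13 s[j]='a': k: 3→0; π[13]=0 (border '')
j=14 s[j]='a': π[14]=0 (border '')
j=15 s[j]='a': π[15]=0 (border '')
j=16 s[j]='b': π[16]=1 (border 'b')
j=17 s[j]='b': k: 1→0; π[17]=1 (border 'b')
j=18 s[j]='b': k: 1→0; π[18]=1 (border 'b')
j=19 s[j]='b': k: 1→0; π[19]=1 (border 'b')
j=20 s[j]='a': π[20]=2 (border 'ba')

[0, 0, 0, 1, 2, 3, 4, 5, 1, 1, 1, 2, 3, 0, 0, 0, 1, 1, 1, 1, 2]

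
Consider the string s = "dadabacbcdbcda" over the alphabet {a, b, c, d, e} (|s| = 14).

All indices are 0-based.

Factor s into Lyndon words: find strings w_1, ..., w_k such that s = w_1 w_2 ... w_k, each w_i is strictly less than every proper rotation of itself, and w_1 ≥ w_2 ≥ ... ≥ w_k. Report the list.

["d", "ad", "abacbcdbcd", "a"]

emit factor 1: 'd' (i=0, period=1)
emit factor 2: 'ad' (i=1, period=2)
emit factor 3: 'abacbcdbcd' (i=3, period=10)
emit factor 4: 'a' (i=13, period=1)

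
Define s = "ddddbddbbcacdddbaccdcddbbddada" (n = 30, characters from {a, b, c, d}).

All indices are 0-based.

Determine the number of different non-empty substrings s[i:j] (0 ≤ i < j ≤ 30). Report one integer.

413

sorted suffixes:
  #0 SA[0]=29  'a'
  #1 SA[1]=16  'accdcddbbddada'
  #2 SA[2]=10  'acdddbaccdcddbbddada'
  #3 SA[3]=27  'ada'
  #4 SA[4]=15  'baccdcddbbddada'
  #5 SA[5]=7  'bbcacdddbaccdcddbbddada'
  #6 SA[6]=23  'bbddada'
  #7 SA[7]=8  'bcacdddbaccdcddbbddada'
  #8 SA[8]=24  'bddada'
  #9 SA[9]=4  'bddbbcacdddbaccdcddbbddada'
  #10 SA[10]=9  'cacdddbaccdcddbbddada'
  #11 SA[11]=17  'ccdcddbbddada'
  #12 SA[12]=18  'cdcddbbddada'
  #13 SA[13]=20  'cddbbddada'
  #14 SA[14]=11  'cdddbaccdcddbbddada'
  #15 SA[15]=28  'da'
  #16 SA[16]=26  'dada'
  #17 SA[17]=14  'dbaccdcddbbddada'
  #18 SA[18]=6  'dbbcacdddbaccdcddbbddada'
  #19 SA[19]=22  'dbbddada'
  #20 SA[20]=3  'dbddbbcacdddbaccdcddbbddada'
  #21 SA[21]=19  'dcddbbddada'
  #22 SA[22]=25  'ddada'
  #23 SA[23]=13  'ddbaccdcddbbddada'
  #24 SA[24]=5  'ddbbcacdddbaccdcddbbddada'
  #25 SA[25]=21  'ddbbddada'
  #26 SA[26]=2  'ddbddbbcacdddbaccdcddbbddada'
  #27 SA[27]=12  'dddbaccdcddbbddada'
  #28 SA[28]=1  'dddbddbbcacdddbaccdcddbbddada'
  #29 SA[29]=0  'ddddbddbbcacdddbaccdcddbbddada'

SA = [29, 16, 10, 27, 15, 7, 23, 8, 24, 4, 9, 17, 18, 20, 11, 28, 26, 14, 6, 22, 3, 19, 25, 13, 5, 21, 2, 12, 1, 0]
rank  pair      lcp
   1  s[29:],s[16:]  1  'a'
   2  s[16:],s[10:]  2  'ac'
   3  s[10:],s[27:]  1  'a'
   4  s[27:],s[15:]  0  ''
   5  s[15:],s[7:]  1  'b'
   6  s[7:],s[23:]  2  'bb'
   7  s[23:],s[8:]  1  'b'
   8  s[8:],s[24:]  1  'b'
   9  s[24:],s[4:]  3  'bdd'
  10  s[4:],s[9:]  0  ''
  11  s[9:],s[17:]  1  'c'
  12  s[17:],s[18:]  1  'c'
  13  s[18:],s[20:]  2  'cd'
  14  s[20:],s[11:]  3  'cdd'
  15  s[11:],s[28:]  0  ''
  16  s[28:],s[26:]  2  'da'
  17  s[26:],s[14:]  1  'd'
  18  s[14:],s[6:]  2  'db'
  19  s[6:],s[22:]  3  'dbb'
  20  s[22:],s[3:]  2  'db'
  21  s[3:],s[19:]  1  'd'
  22  s[19:],s[25:]  1  'd'
  23  s[25:],s[13:]  2  'dd'
  24  s[13:],s[5:]  3  'ddb'
  25  s[5:],s[21:]  4  'ddbb'
  26  s[21:],s[2:]  3  'ddb'
  27  s[2:],s[12:]  2  'dd'
  28  s[12:],s[1:]  4  'dddb'
  29  s[1:],s[0:]  3  'ddd'

n(n+1)/2 = 30·31/2 = 465
Σ LCP = 0 + 1 + 2 + 1 + 0 + 1 + 2 + 1 + 1 + 3 + 0 + 1 + 1 + 2 + 3 + 0 + 2 + 1 + 2 + 3 + 2 + 1 + 1 + 2 + 3 + 4 + 3 + 2 + 4 + 3 = 52
distinct = 465 − 52 = 413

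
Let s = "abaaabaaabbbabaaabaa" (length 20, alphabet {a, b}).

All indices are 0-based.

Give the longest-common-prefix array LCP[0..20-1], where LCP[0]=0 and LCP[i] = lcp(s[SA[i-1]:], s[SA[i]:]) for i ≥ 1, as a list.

rank | idx | suffix
   0 |  19 | a
   1 |  18 | aa
   2 |  14 | aaabaa
   3 |   2 | aaabaaabbbabaaabaa
   4 |   6 | aaabbbabaaabaa
   5 |  15 | aabaa
   6 |   3 | aabaaabbbabaaabaa
   7 |   7 | aabbbabaaabaa
   8 |  16 | abaa
   9 |  12 | abaaabaa
  10 |   0 | abaaabaaabbbabaaabaa
  11 |   4 | abaaabbbabaaabaa
  12 |   8 | abbbabaaabaa
  13 |  17 | baa
  14 |  13 | baaabaa
  15 |   1 | baaabaaabbbabaaabaa
  16 |   5 | baaabbbabaaabaa
  17 |  11 | babaaabaa
  18 |  10 | bbabaaabaa
  19 |   9 | bbbabaaabaa

SA = [19, 18, 14, 2, 6, 15, 3, 7, 16, 12, 0, 4, 8, 17, 13, 1, 5, 11, 10, 9]
[i] adj suffixes → lcp
  [1] 19/18 → 1 ('a')
  [2] 18/14 → 2 ('aa')
  [3] 14/2 → 6 ('aaabaa')
  [4] 2/6 → 4 ('aaab')
  [5] 6/15 → 2 ('aa')
  [6] 15/3 → 5 ('aabaa')
  [7] 3/7 → 3 ('aab')
  [8] 7/16 → 1 ('a')
  [9] 16/12 → 4 ('abaa')
  [10] 12/0 → 8 ('abaaabaa')
  [11] 0/4 → 6 ('abaaab')
  [12] 4/8 → 2 ('ab')
  [13] 8/17 → 0 ('')
  [14] 17/13 → 3 ('baa')
  [15] 13/1 → 7 ('baaabaa')
  [16] 1/5 → 5 ('baaab')
  [17] 5/11 → 2 ('ba')
  [18] 11/10 → 1 ('b')
  [19] 10/9 → 2 ('bb')

[0, 1, 2, 6, 4, 2, 5, 3, 1, 4, 8, 6, 2, 0, 3, 7, 5, 2, 1, 2]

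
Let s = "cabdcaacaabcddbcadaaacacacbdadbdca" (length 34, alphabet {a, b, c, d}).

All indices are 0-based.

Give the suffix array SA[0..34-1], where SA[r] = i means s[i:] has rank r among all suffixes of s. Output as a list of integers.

rank→(start, suffix):
  0 → (33, 'a')
  1 → (18, 'aaacacacbdadbdca')
  2 → (8, 'aabcddbcadaaacacacbdadbdca')
  3 → (5, 'aacaabcddbcadaaacacacbdadbdca')
  4 → (19, 'aacacacbdadbdca')
  5 → (9, 'abcddbcadaaacacacbdadbdca')
  6 → (1, 'abdcaacaabcddbcadaaacacacbdadbdca')
  7 → (6, 'acaabcddbcadaaacacacbdadbdca')
  8 → (20, 'acacacbdadbdca')
  9 → (22, 'acacbdadbdca')
  10 → (24, 'acbdadbdca')
  11 → (16, 'adaaacacacbdadbdca')
  12 → (28, 'adbdca')
  13 → (14, 'bcadaaacacacbdadbdca')
  14 → (10, 'bcddbcadaaacacacbdadbdca')
  15 → (26, 'bdadbdca')
  16 → (30, 'bdca')
  17 → (2, 'bdcaacaabcddbcadaaacacacbdadbdca')
  18 → (32, 'ca')
  19 → (7, 'caabcddbcadaaacacacbdadbdca')
  20 → (4, 'caacaabcddbcadaaacacacbdadbdca')
  21 → (0, 'cabdcaacaabcddbcadaaacacacbdadbdca')
  22 → (21, 'cacacbdadbdca')
  23 → (23, 'cacbdadbdca')
  24 → (15, 'cadaaacacacbdadbdca')
  25 → (25, 'cbdadbdca')
  26 → (11, 'cddbcadaaacacacbdadbdca')
  27 → (17, 'daaacacacbdadbdca')
  28 → (27, 'dadbdca')
  29 → (13, 'dbcadaaacacacbdadbdca')
  30 → (29, 'dbdca')
  31 → (31, 'dca')
  32 → (3, 'dcaacaabcddbcadaaacacacbdadbdca')
  33 → (12, 'ddbcadaaacacacbdadbdca')

[33, 18, 8, 5, 19, 9, 1, 6, 20, 22, 24, 16, 28, 14, 10, 26, 30, 2, 32, 7, 4, 0, 21, 23, 15, 25, 11, 17, 27, 13, 29, 31, 3, 12]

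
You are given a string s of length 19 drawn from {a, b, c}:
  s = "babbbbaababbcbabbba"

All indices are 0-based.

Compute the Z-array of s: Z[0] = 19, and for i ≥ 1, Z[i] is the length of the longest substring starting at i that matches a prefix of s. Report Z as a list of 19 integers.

Z[0]=19
i=1: outside box; Z[1]=0
i=2: outside box; Z[2]=1 grow→box=[2,3)
i=3: outside box; Z[3]=1 grow→box=[3,4)
i=4: outside box; Z[4]=1 grow→box=[4,5)
i=5: outside box; Z[5]=2 grow→box=[5,7)
i=6: min(r-i=1, Z[1]=0)=0; Z[6]=0
i=7: outside box; Z[7]=0
i=8: outside box; Z[8]=4 grow→box=[8,12)
i=9: min(r-i=3, Z[1]=0)=0; Z[9]=0
i=10: min(r-i=2, Z[2]=1)=1; Z[10]=1
i=11: min(r-i=1, Z[3]=1)=1; Z[11]=1
i=12: outside box; Z[12]=0
i=13: outside box; Z[13]=5 grow→box=[13,18)
i=14: min(r-i=4, Z[1]=0)=0; Z[14]=0
i=15: min(r-i=3, Z[2]=1)=1; Z[15]=1
i=16: min(r-i=2, Z[3]=1)=1; Z[16]=1
i=17: min(r-i=1, Z[4]=1)=1; Z[17]=2 grow→box=[17,19)
i=18: min(r-i=1, Z[1]=0)=0; Z[18]=0

[19, 0, 1, 1, 1, 2, 0, 0, 4, 0, 1, 1, 0, 5, 0, 1, 1, 2, 0]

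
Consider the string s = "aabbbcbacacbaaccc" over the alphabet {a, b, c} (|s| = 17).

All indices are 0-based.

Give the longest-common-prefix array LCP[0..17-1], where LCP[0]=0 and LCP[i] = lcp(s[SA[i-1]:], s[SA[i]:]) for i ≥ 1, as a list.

rank→(start, suffix):
  0 → (0, 'aabbbcbacacbaaccc')
  1 → (12, 'aaccc')
  2 → (1, 'abbbcbacacbaaccc')
  3 → (7, 'acacbaaccc')
  4 → (9, 'acbaaccc')
  5 → (13, 'accc')
  6 → (11, 'baaccc')
  7 → (6, 'bacacbaaccc')
  8 → (2, 'bbbcbacacbaaccc')
  9 → (3, 'bbcbacacbaaccc')
  10 → (4, 'bcbacacbaaccc')
  11 → (16, 'c')
  12 → (8, 'cacbaaccc')
  13 → (10, 'cbaaccc')
  14 → (5, 'cbacacbaaccc')
  15 → (15, 'cc')
  16 → (14, 'ccc')

SA = [0, 12, 1, 7, 9, 13, 11, 6, 2, 3, 4, 16, 8, 10, 5, 15, 14]
i: (SA[i-1],SA[i]) lcp shared
  1: (0,12) 2 'aa'
  2: (12,1) 1 'a'
  3: (1,7) 1 'a'
  4: (7,9) 2 'ac'
  5: (9,13) 2 'ac'
  6: (13,11) 0 ''
  7: (11,6) 2 'ba'
  8: (6,2) 1 'b'
  9: (2,3) 2 'bb'
  10: (3,4) 1 'b'
  11: (4,16) 0 ''
  12: (16,8) 1 'c'
  13: (8,10) 1 'c'
  14: (10,5) 3 'cba'
  15: (5,15) 1 'c'
  16: (15,14) 2 'cc'

[0, 2, 1, 1, 2, 2, 0, 2, 1, 2, 1, 0, 1, 1, 3, 1, 2]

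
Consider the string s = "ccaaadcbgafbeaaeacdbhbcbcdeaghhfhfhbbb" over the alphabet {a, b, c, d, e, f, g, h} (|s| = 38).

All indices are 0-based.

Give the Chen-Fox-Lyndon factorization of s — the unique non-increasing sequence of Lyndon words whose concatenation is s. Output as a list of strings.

emit factor 1: 'c' (i=0, period=1)
emit factor 2: 'c' (i=1, period=1)
emit factor 3: 'aaadcbgafbeaaeacdbhbcbcdeaghhfhfhbbb' (i=2, period=36)

["c", "c", "aaadcbgafbeaaeacdbhbcbcdeaghhfhfhbbb"]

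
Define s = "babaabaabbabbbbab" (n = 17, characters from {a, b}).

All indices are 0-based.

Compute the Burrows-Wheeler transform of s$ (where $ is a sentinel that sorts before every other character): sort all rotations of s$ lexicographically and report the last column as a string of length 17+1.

rank  rotation            last
    0  $babaabaabbabbbbab  b
    1  aabaabbabbbbab$bab  b
    2  aabbabbbbab$babaab  b
    3  ab$babaabaabbabbbb  b
    4  abaabaabbabbbbab$b  b
    5  abaabbabbbbab$baba  a
    6  abbabbbbab$babaaba  a
    7  abbbbab$babaabaabb  b
    8  b$babaabaabbabbbba  a
    9  baabaabbabbbbab$ba  a
   10  baabbabbbbab$babaa  a
   11  bab$babaabaabbabbb  b
   12  babaabaabbabbbbab$  $
   13  babbbbab$babaabaab  b
   14  bbab$babaabaabbabb  b
   15  bbabbbbab$babaabaa  a
   16  bbbab$babaabaabbab  b
   17  bbbbab$babaabaabba  a

bbbbbaabaaab$bbaba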